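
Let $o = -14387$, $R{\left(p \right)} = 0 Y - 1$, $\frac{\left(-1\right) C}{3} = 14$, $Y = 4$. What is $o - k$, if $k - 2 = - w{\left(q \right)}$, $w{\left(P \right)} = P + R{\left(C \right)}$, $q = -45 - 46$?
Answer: $-14481$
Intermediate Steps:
$C = -42$ ($C = \left(-3\right) 14 = -42$)
$R{\left(p \right)} = -1$ ($R{\left(p \right)} = 0 \cdot 4 - 1 = 0 - 1 = -1$)
$q = -91$ ($q = -45 - 46 = -91$)
$w{\left(P \right)} = -1 + P$ ($w{\left(P \right)} = P - 1 = -1 + P$)
$k = 94$ ($k = 2 - \left(-1 - 91\right) = 2 - -92 = 2 + 92 = 94$)
$o - k = -14387 - 94 = -14481$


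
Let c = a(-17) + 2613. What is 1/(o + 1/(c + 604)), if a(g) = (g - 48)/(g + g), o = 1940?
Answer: 109443/212319454 ≈ 0.00051546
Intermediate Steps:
a(g) = (-48 + g)/(2*g) (a(g) = (-48 + g)/((2*g)) = (-48 + g)*(1/(2*g)) = (-48 + g)/(2*g))
c = 88907/34 (c = (½)*(-48 - 17)/(-17) + 2613 = (½)*(-1/17)*(-65) + 2613 = 65/34 + 2613 = 88907/34 ≈ 2614.9)
1/(o + 1/(c + 604)) = 1/(1940 + 1/(88907/34 + 604)) = 1/(1940 + 1/(109443/34)) = 1/(1940 + 34/109443) = 1/(212319454/109443) = 109443/212319454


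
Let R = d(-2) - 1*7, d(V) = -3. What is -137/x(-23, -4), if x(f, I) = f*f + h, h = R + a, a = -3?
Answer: -137/516 ≈ -0.26550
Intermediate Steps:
R = -10 (R = -3 - 1*7 = -3 - 7 = -10)
h = -13 (h = -10 - 3 = -13)
x(f, I) = -13 + f² (x(f, I) = f*f - 13 = f² - 13 = -13 + f²)
-137/x(-23, -4) = -137/(-13 + (-23)²) = -137/(-13 + 529) = -137/516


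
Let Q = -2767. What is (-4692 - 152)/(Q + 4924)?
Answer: -4844/2157 ≈ -2.2457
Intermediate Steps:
(-4692 - 152)/(Q + 4924) = (-4692 - 152)/(-2767 + 4924) = -4844/2157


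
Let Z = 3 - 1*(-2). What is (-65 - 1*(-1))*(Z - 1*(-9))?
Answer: -896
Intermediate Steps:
Z = 5 (Z = 3 + 2 = 5)
(-65 - 1*(-1))*(Z - 1*(-9)) = (-65 - 1*(-1))*(5 - 1*(-9)) = (-65 + 1)*(5 + 9) = -64*14 = -896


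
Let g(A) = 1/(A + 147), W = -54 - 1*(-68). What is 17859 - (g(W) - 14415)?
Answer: 5196113/161 ≈ 32274.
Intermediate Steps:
W = 14 (W = -54 + 68 = 14)
g(A) = 1/(147 + A)
17859 - (g(W) - 14415) = 17859 - (1/(147 + 14) - 14415) = 17859 - (1/161 - 14415) = 17859 - 1*(-2320814/161) = 17859 + 2320814/161 = 5196113/161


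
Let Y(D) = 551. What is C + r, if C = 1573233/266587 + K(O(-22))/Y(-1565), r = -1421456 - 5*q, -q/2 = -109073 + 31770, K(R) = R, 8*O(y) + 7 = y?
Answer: -88923019906035/40521224 ≈ -2.1945e+6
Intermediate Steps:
O(y) = -7/8 + y/8
q = 154606 (q = -2*(-109073 + 31770) = -2*(-77303) = 154606)
r = -2194486 (r = -1421456 - 5*154606 = -1421456 - 1*773030 = -1421456 - 773030 = -2194486)
C = 238864829/40521224 (C = 1573233/266587 + (-7/8 + (1/8)*(-22))/551 = 1573233*(1/266587) + (-7/8 - 11/4)*(1/551) = 1573233/266587 - 29/8*1/551 = 1573233/266587 - 1/152 = 238864829/40521224 ≈ 5.8948)
C + r = 238864829/40521224 - 2194486 = -88923019906035/40521224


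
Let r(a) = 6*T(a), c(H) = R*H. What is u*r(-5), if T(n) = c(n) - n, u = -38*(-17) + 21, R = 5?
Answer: -80040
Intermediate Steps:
u = 667 (u = 646 + 21 = 667)
c(H) = 5*H
T(n) = 4*n (T(n) = 5*n - n = 4*n)
r(a) = 24*a (r(a) = 6*(4*a) = 24*a)
u*r(-5) = 667*(24*(-5)) = 667*(-120) = -80040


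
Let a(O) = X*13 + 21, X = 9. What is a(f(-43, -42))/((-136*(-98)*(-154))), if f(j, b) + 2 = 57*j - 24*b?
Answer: -69/1026256 ≈ -6.7235e-5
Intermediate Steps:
f(j, b) = -2 - 24*b + 57*j (f(j, b) = -2 + (57*j - 24*b) = -2 + (-24*b + 57*j) = -2 - 24*b + 57*j)
a(O) = 138 (a(O) = 9*13 + 21 = 117 + 21 = 138)
a(f(-43, -42))/((-136*(-98)*(-154))) = 138/((-136*(-98)*(-154))) = 138/((13328*(-154))) = 138/(-2052512) = 138*(-1/2052512) = -69/1026256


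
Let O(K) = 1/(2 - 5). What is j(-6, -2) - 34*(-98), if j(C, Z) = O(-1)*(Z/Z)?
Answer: 9995/3 ≈ 3331.7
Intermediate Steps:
O(K) = -⅓ (O(K) = 1/(-3) = -⅓)
j(C, Z) = -⅓ (j(C, Z) = -Z/(3*Z) = -⅓*1 = -⅓)
j(-6, -2) - 34*(-98) = -⅓ - 34*(-98) = -⅓ + 3332 = 9995/3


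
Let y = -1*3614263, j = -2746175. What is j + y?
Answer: -6360438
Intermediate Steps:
y = -3614263
j + y = -2746175 - 3614263 = -6360438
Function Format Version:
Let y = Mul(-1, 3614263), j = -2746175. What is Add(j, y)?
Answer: -6360438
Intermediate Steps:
y = -3614263
Add(j, y) = Add(-2746175, -3614263) = -6360438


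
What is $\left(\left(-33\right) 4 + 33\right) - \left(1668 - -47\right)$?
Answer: $-1814$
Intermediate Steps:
$\left(\left(-33\right) 4 + 33\right) - \left(1668 - -47\right) = \left(-132 + 33\right) - 1715 = -99 - 1715 = -1814$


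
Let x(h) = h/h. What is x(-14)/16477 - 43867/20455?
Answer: -722776104/337037035 ≈ -2.1445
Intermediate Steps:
x(h) = 1
x(-14)/16477 - 43867/20455 = 1/16477 - 43867/20455 = -722776104/337037035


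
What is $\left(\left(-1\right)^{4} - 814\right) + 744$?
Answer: $-69$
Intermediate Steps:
$\left(\left(-1\right)^{4} - 814\right) + 744 = \left(1 - 814\right) + 744 = -813 + 744 = -69$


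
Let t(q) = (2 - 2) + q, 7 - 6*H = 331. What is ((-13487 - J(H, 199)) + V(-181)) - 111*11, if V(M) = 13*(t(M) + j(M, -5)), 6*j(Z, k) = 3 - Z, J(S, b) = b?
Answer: -50584/3 ≈ -16861.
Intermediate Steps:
H = -54 (H = 7/6 - ⅙*331 = 7/6 - 331/6 = -54)
j(Z, k) = ½ - Z/6 (j(Z, k) = (3 - Z)/6 = ½ - Z/6)
t(q) = q (t(q) = 0 + q = q)
V(M) = 13/2 + 65*M/6 (V(M) = 13*(M + (½ - M/6)) = 13*(½ + 5*M/6) = 13/2 + 65*M/6)
((-13487 - J(H, 199)) + V(-181)) - 111*11 = ((-13487 - 1*199) + (13/2 + (65/6)*(-181))) - 111*11 = ((-13487 - 199) + (13/2 - 11765/6)) - 1221 = (-13686 - 5863/3) - 1221 = -46921/3 - 1221 = -50584/3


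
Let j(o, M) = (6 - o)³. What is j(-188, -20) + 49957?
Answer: 7351341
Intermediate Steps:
j(-188, -20) + 49957 = -(-6 - 188)³ + 49957 = -1*(-194)³ + 49957 = -1*(-7301384) + 49957 = 7301384 + 49957 = 7351341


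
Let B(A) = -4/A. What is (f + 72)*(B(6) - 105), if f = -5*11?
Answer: -5389/3 ≈ -1796.3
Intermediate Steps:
f = -55
(f + 72)*(B(6) - 105) = (-55 + 72)*(-4/6 - 105) = 17*(-4*1/6 - 105) = 17*(-2/3 - 105) = 17*(-317/3) = -5389/3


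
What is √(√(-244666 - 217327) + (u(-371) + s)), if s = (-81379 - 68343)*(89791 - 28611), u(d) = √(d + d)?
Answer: √(-9159991960 + I*√742 + I*√461993) ≈ 0.e-3 + 95708.0*I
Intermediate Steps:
u(d) = √2*√d (u(d) = √(2*d) = √2*√d)
s = -9159991960 (s = -149722*61180 = -9159991960)
√(√(-244666 - 217327) + (u(-371) + s)) = √(√(-244666 - 217327) + (√2*√(-371) - 9159991960)) = √(√(-461993) + (√2*(I*√371) - 9159991960)) = √(I*√461993 + (I*√742 - 9159991960)) = √(I*√461993 + (-9159991960 + I*√742)) = √(-9159991960 + I*√742 + I*√461993)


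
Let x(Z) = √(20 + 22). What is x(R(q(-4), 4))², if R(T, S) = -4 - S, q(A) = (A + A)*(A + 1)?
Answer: 42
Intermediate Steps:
q(A) = 2*A*(1 + A) (q(A) = (2*A)*(1 + A) = 2*A*(1 + A))
x(Z) = √42
x(R(q(-4), 4))² = (√42)² = 42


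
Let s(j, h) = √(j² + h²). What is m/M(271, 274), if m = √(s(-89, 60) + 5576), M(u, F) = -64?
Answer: -√(5576 + √11521)/64 ≈ -1.1779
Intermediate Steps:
s(j, h) = √(h² + j²)
m = √(5576 + √11521) (m = √(√(60² + (-89)²) + 5576) = √(√(3600 + 7921) + 5576) = √(√11521 + 5576) = √(5576 + √11521) ≈ 75.388)
m/M(271, 274) = √(5576 + √11521)/(-64) = √(5576 + √11521)*(-1/64) = -√(5576 + √11521)/64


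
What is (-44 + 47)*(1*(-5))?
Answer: -15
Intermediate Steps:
(-44 + 47)*(1*(-5)) = 3*(-5) = -15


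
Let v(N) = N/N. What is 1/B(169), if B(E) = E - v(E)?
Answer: 1/168 ≈ 0.0059524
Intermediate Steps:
v(N) = 1
B(E) = -1 + E (B(E) = E - 1*1 = E - 1 = -1 + E)
1/B(169) = 1/(-1 + 169) = 1/168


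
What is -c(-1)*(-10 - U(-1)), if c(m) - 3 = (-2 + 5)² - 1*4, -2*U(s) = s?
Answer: 84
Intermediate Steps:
U(s) = -s/2
c(m) = 8 (c(m) = 3 + ((-2 + 5)² - 1*4) = 3 + (3² - 4) = 3 + (9 - 4) = 3 + 5 = 8)
-c(-1)*(-10 - U(-1)) = -8*(-10 - (-1)*(-1)/2) = -8*(-10 - 1*½) = -8*(-10 - ½) = -8*(-21)/2 = -1*(-84) = 84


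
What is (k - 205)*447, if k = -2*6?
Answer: -96999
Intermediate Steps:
k = -12
(k - 205)*447 = (-12 - 205)*447 = -217*447 = -96999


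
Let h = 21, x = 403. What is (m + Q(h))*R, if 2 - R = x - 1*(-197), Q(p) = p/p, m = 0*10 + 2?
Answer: -1794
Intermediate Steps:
m = 2 (m = 0 + 2 = 2)
Q(p) = 1
R = -598 (R = 2 - (403 - 1*(-197)) = 2 - (403 + 197) = 2 - 1*600 = 2 - 600 = -598)
(m + Q(h))*R = (2 + 1)*(-598) = 3*(-598) = -1794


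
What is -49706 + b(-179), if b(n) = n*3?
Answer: -50243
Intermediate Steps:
b(n) = 3*n
-49706 + b(-179) = -49706 + 3*(-179) = -49706 - 537 = -50243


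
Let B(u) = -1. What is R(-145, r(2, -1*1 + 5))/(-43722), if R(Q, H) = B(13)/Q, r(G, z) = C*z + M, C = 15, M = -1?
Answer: -1/6339690 ≈ -1.5774e-7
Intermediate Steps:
r(G, z) = -1 + 15*z (r(G, z) = 15*z - 1 = -1 + 15*z)
R(Q, H) = -1/Q
R(-145, r(2, -1*1 + 5))/(-43722) = -1/(-145)/(-43722) = -1*(-1/145)*(-1/43722) = (1/145)*(-1/43722) = -1/6339690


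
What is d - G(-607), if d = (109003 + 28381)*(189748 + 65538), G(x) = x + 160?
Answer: 35072212271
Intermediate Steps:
G(x) = 160 + x
d = 35072211824 (d = 137384*255286 = 35072211824)
d - G(-607) = 35072211824 - (160 - 607) = 35072211824 - 1*(-447) = 35072211824 + 447 = 35072212271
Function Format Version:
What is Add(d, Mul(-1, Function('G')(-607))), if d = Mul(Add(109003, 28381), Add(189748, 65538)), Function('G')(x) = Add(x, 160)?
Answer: 35072212271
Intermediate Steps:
Function('G')(x) = Add(160, x)
d = 35072211824 (d = Mul(137384, 255286) = 35072211824)
Add(d, Mul(-1, Function('G')(-607))) = Add(35072211824, Mul(-1, Add(160, -607))) = Add(35072211824, Mul(-1, -447)) = Add(35072211824, 447) = 35072212271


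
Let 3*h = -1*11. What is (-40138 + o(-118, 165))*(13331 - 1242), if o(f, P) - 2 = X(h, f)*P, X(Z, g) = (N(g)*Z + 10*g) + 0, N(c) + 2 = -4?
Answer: -2795049334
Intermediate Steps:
h = -11/3 (h = (-1*11)/3 = (1/3)*(-11) = -11/3 ≈ -3.6667)
N(c) = -6 (N(c) = -2 - 4 = -6)
X(Z, g) = -6*Z + 10*g (X(Z, g) = (-6*Z + 10*g) + 0 = -6*Z + 10*g)
o(f, P) = 2 + P*(22 + 10*f) (o(f, P) = 2 + (-6*(-11/3) + 10*f)*P = 2 + (22 + 10*f)*P = 2 + P*(22 + 10*f))
(-40138 + o(-118, 165))*(13331 - 1242) = (-40138 + (2 + 2*165*(11 + 5*(-118))))*(13331 - 1242) = (-40138 + (2 + 2*165*(11 - 590)))*12089 = (-40138 + (2 + 2*165*(-579)))*12089 = (-40138 + (2 - 191070))*12089 = (-40138 - 191068)*12089 = -231206*12089 = -2795049334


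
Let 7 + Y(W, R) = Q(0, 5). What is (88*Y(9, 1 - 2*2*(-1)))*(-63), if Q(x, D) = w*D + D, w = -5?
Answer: 149688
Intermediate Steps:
Q(x, D) = -4*D (Q(x, D) = -5*D + D = -4*D)
Y(W, R) = -27 (Y(W, R) = -7 - 4*5 = -7 - 20 = -27)
(88*Y(9, 1 - 2*2*(-1)))*(-63) = (88*(-27))*(-63) = -2376*(-63) = 149688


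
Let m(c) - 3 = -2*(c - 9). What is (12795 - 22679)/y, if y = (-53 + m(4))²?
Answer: -2471/400 ≈ -6.1775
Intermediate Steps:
m(c) = 21 - 2*c (m(c) = 3 - 2*(c - 9) = 3 - 2*(-9 + c) = 3 + (18 - 2*c) = 21 - 2*c)
y = 1600 (y = (-53 + (21 - 2*4))² = (-53 + (21 - 8))² = (-53 + 13)² = (-40)² = 1600)
(12795 - 22679)/y = (12795 - 22679)/1600 = -9884*1/1600 = -2471/400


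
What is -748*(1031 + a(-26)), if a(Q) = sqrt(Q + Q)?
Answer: -771188 - 1496*I*sqrt(13) ≈ -7.7119e+5 - 5393.9*I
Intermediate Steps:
a(Q) = sqrt(2)*sqrt(Q) (a(Q) = sqrt(2*Q) = sqrt(2)*sqrt(Q))
-748*(1031 + a(-26)) = -748*(1031 + sqrt(2)*sqrt(-26)) = -748*(1031 + sqrt(2)*(I*sqrt(26))) = -748*(1031 + 2*I*sqrt(13)) = -771188 - 1496*I*sqrt(13)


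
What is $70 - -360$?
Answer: $430$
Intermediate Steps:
$70 - -360 = 70 + 360 = 430$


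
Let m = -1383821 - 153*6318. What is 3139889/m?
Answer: -3139889/2350475 ≈ -1.3359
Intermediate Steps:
m = -2350475 (m = -1383821 - 1*966654 = -1383821 - 966654 = -2350475)
3139889/m = 3139889/(-2350475) = 3139889*(-1/2350475) = -3139889/2350475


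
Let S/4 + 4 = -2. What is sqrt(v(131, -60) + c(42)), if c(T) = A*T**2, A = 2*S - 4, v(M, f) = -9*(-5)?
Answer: 3*I*sqrt(10187) ≈ 302.79*I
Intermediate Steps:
S = -24 (S = -16 + 4*(-2) = -16 - 8 = -24)
v(M, f) = 45
A = -52 (A = 2*(-24) - 4 = -48 - 4 = -52)
c(T) = -52*T**2
sqrt(v(131, -60) + c(42)) = sqrt(45 - 52*42**2) = sqrt(45 - 52*1764) = sqrt(45 - 91728) = sqrt(-91683) = 3*I*sqrt(10187)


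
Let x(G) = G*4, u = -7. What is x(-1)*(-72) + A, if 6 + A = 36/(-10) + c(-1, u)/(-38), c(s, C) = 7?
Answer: 52861/190 ≈ 278.22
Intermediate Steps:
A = -1859/190 (A = -6 + (36/(-10) + 7/(-38)) = -6 + (36*(-⅒) + 7*(-1/38)) = -6 + (-18/5 - 7/38) = -6 - 719/190 = -1859/190 ≈ -9.7842)
x(G) = 4*G
x(-1)*(-72) + A = (4*(-1))*(-72) - 1859/190 = -4*(-72) - 1859/190 = 288 - 1859/190 = 52861/190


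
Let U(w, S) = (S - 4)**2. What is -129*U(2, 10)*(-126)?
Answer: 585144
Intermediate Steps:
U(w, S) = (-4 + S)**2
-129*U(2, 10)*(-126) = -129*(-4 + 10)**2*(-126) = -129*6**2*(-126) = -129*36*(-126) = -4644*(-126) = 585144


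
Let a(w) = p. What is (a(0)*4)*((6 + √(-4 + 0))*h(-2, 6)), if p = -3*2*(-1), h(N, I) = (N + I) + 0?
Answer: 576 + 192*I ≈ 576.0 + 192.0*I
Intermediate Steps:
h(N, I) = I + N (h(N, I) = (I + N) + 0 = I + N)
p = 6 (p = -6*(-1) = 6)
a(w) = 6
(a(0)*4)*((6 + √(-4 + 0))*h(-2, 6)) = (6*4)*((6 + √(-4 + 0))*(6 - 2)) = 24*((6 + √(-4))*4) = 24*((6 + 2*I)*4) = 24*(24 + 8*I) = 576 + 192*I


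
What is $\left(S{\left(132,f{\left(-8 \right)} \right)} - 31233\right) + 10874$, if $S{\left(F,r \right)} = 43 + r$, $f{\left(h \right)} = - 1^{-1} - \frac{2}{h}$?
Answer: $- \frac{81267}{4} \approx -20317.0$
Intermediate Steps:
$f{\left(h \right)} = -1 - \frac{2}{h}$ ($f{\left(h \right)} = \left(-1\right) 1 - \frac{2}{h} = -1 - \frac{2}{h}$)
$\left(S{\left(132,f{\left(-8 \right)} \right)} - 31233\right) + 10874 = \left(\left(43 + \frac{-2 - -8}{-8}\right) - 31233\right) + 10874 = \left(\left(43 - \frac{-2 + 8}{8}\right) - 31233\right) + 10874 = \left(\left(43 - \frac{3}{4}\right) - 31233\right) + 10874 = \left(\frac{169}{4} - 31233\right) + 10874 = - \frac{124763}{4} + 10874 = - \frac{81267}{4}$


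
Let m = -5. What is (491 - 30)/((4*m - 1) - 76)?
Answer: -461/97 ≈ -4.7526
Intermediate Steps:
(491 - 30)/((4*m - 1) - 76) = (491 - 30)/((4*(-5) - 1) - 76) = 461/((-20 - 1) - 76) = 461/(-21 - 76) = 461/(-97) = 461*(-1/97) = -461/97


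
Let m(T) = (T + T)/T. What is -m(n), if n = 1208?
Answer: -2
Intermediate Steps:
m(T) = 2 (m(T) = (2*T)/T = 2)
-m(n) = -1*2 = -2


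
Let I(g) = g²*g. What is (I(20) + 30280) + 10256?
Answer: 48536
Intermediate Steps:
I(g) = g³
(I(20) + 30280) + 10256 = (20³ + 30280) + 10256 = (8000 + 30280) + 10256 = 38280 + 10256 = 48536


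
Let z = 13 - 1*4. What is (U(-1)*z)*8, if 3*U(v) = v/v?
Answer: 24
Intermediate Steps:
U(v) = 1/3 (U(v) = (v/v)/3 = (1/3)*1 = 1/3)
z = 9 (z = 13 - 4 = 9)
(U(-1)*z)*8 = ((1/3)*9)*8 = 3*8 = 24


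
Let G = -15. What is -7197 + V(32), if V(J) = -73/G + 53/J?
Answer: -3451429/480 ≈ -7190.5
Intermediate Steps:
V(J) = 73/15 + 53/J (V(J) = -73/(-15) + 53/J = -73*(-1/15) + 53/J = 73/15 + 53/J)
-7197 + V(32) = -7197 + (73/15 + 53/32) = -7197 + 3131/480 = -3451429/480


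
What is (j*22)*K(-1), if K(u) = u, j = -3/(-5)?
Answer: -66/5 ≈ -13.200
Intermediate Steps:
j = ⅗ (j = -3*(-⅕) = ⅗ ≈ 0.60000)
(j*22)*K(-1) = ((⅗)*22)*(-1) = (66/5)*(-1) = -66/5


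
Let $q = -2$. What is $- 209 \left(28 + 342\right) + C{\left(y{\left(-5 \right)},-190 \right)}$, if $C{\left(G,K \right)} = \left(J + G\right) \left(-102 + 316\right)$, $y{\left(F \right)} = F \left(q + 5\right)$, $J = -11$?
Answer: $-82894$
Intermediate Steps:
$y{\left(F \right)} = 3 F$ ($y{\left(F \right)} = F \left(-2 + 5\right) = F 3 = 3 F$)
$C{\left(G,K \right)} = -2354 + 214 G$ ($C{\left(G,K \right)} = \left(-11 + G\right) \left(-102 + 316\right) = \left(-11 + G\right) 214 = -2354 + 214 G$)
$- 209 \left(28 + 342\right) + C{\left(y{\left(-5 \right)},-190 \right)} = - 209 \left(28 + 342\right) + \left(-2354 + 214 \cdot 3 \left(-5\right)\right) = \left(-209\right) 370 + \left(-2354 + 214 \left(-15\right)\right) = -77330 - 5564 = -82894$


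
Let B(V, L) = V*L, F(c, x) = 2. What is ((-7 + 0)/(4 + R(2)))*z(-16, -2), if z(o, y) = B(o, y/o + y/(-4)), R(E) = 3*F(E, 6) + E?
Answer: 35/6 ≈ 5.8333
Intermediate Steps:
R(E) = 6 + E (R(E) = 3*2 + E = 6 + E)
B(V, L) = L*V
z(o, y) = o*(-y/4 + y/o) (z(o, y) = (y/o + y/(-4))*o = (y/o + y*(-¼))*o = (y/o - y/4)*o = (-y/4 + y/o)*o = o*(-y/4 + y/o))
((-7 + 0)/(4 + R(2)))*z(-16, -2) = ((-7 + 0)/(4 + (6 + 2)))*((¼)*(-2)*(4 - 1*(-16))) = (-7/(4 + 8))*((¼)*(-2)*(4 + 16)) = (-7/12)*((¼)*(-2)*20) = -7*1/12*(-10) = -7/12*(-10) = 35/6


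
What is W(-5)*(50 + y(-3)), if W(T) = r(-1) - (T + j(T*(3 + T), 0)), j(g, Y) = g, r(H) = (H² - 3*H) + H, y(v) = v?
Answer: -94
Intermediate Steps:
r(H) = H² - 2*H
W(T) = 3 - T - T*(3 + T) (W(T) = -(-2 - 1) - (T + T*(3 + T)) = -1*(-3) + (-T - T*(3 + T)) = 3 + (-T - T*(3 + T)) = 3 - T - T*(3 + T))
W(-5)*(50 + y(-3)) = (3 - 1*(-5) - 1*(-5)*(3 - 5))*(50 - 3) = (3 + 5 - 1*(-5)*(-2))*47 = (3 + 5 - 10)*47 = -2*47 = -94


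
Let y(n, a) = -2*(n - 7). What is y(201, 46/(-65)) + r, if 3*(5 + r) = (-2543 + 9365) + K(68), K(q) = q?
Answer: 5711/3 ≈ 1903.7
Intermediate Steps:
y(n, a) = 14 - 2*n (y(n, a) = -2*(-7 + n) = 14 - 2*n)
r = 6875/3 (r = -5 + ((-2543 + 9365) + 68)/3 = -5 + (6822 + 68)/3 = -5 + (⅓)*6890 = -5 + 6890/3 = 6875/3 ≈ 2291.7)
y(201, 46/(-65)) + r = (14 - 2*201) + 6875/3 = (14 - 402) + 6875/3 = -388 + 6875/3 = 5711/3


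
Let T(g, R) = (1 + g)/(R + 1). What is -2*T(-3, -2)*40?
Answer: -160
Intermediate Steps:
T(g, R) = (1 + g)/(1 + R)
-2*T(-3, -2)*40 = -2*(1 - 3)/(1 - 2)*40 = -2*(-2)/(-1)*40 = -(-2)*(-2)*40 = -2*2*40 = -4*40 = -160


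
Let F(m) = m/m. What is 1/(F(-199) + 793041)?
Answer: 1/793042 ≈ 1.2610e-6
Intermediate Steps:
F(m) = 1
1/(F(-199) + 793041) = 1/(1 + 793041) = 1/793042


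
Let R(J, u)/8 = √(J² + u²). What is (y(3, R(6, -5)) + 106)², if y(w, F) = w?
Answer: 11881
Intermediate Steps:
R(J, u) = 8*√(J² + u²)
(y(3, R(6, -5)) + 106)² = (3 + 106)² = 109² = 11881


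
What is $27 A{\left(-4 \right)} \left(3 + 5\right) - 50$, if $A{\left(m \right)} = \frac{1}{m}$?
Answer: $-104$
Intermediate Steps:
$27 A{\left(-4 \right)} \left(3 + 5\right) - 50 = 27 \frac{3 + 5}{-4} - 50 = 27 \left(\left(- \frac{1}{4}\right) 8\right) - 50 = 27 \left(-2\right) - 50 = -54 - 50 = -104$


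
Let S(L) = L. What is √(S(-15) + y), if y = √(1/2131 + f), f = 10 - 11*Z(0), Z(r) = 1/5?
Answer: √(-1702935375 + 10655*√885579670)/10655 ≈ 3.4939*I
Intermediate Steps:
Z(r) = ⅕
f = 39/5 (f = 10 - 11*⅕ = 10 - 11/5 = 39/5 ≈ 7.8000)
y = √885579670/10655 (y = √(1/2131 + 39/5) = √(83114/10655) = √885579670/10655 ≈ 2.7929)
√(S(-15) + y) = √(-15 + √885579670/10655)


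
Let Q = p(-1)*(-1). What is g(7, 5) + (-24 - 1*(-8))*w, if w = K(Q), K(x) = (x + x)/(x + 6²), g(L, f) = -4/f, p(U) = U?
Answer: -308/185 ≈ -1.6649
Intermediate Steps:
Q = 1 (Q = -1*(-1) = 1)
K(x) = 2*x/(36 + x) (K(x) = (2*x)/(x + 36) = (2*x)/(36 + x) = 2*x/(36 + x))
w = 2/37 (w = 2*1/(36 + 1) = 2*1/37 = 2*1*(1/37) = 2/37 ≈ 0.054054)
g(7, 5) + (-24 - 1*(-8))*w = -4/5 + (-24 - 1*(-8))*(2/37) = -4*⅕ + (-24 + 8)*(2/37) = -⅘ - 16*2/37 = -⅘ - 32/37 = -308/185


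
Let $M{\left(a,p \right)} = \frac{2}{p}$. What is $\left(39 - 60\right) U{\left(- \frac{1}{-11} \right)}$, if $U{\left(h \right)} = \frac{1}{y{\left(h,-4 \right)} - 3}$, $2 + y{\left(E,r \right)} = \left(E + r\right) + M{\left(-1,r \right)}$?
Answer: $\frac{154}{69} \approx 2.2319$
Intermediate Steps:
$y{\left(E,r \right)} = -2 + E + r + \frac{2}{r}$ ($y{\left(E,r \right)} = -2 + \left(\left(E + r\right) + \frac{2}{r}\right) = -2 + \left(E + r + \frac{2}{r}\right) = -2 + E + r + \frac{2}{r}$)
$U{\left(h \right)} = \frac{1}{- \frac{19}{2} + h}$ ($U{\left(h \right)} = \frac{1}{\left(-2 + h - 4 + \frac{2}{-4}\right) - 3} = \frac{1}{\left(-2 + h - 4 + 2 \left(- \frac{1}{4}\right)\right) - 3} = \frac{1}{\left(-2 + h - 4 - \frac{1}{2}\right) - 3} = \frac{1}{\left(- \frac{13}{2} + h\right) - 3} = \frac{1}{- \frac{19}{2} + h}$)
$\left(39 - 60\right) U{\left(- \frac{1}{-11} \right)} = \left(39 - 60\right) \frac{2}{-19 + 2 \left(- \frac{1}{-11}\right)} = - 21 \frac{2}{-19 + 2 \left(\left(-1\right) \left(- \frac{1}{11}\right)\right)} = - 21 \frac{2}{-19 + 2 \cdot \frac{1}{11}} = - 21 \frac{2}{-19 + \frac{2}{11}} = - 21 \frac{2}{- \frac{207}{11}} = - 21 \cdot 2 \left(- \frac{11}{207}\right) = \left(-21\right) \left(- \frac{22}{207}\right) = \frac{154}{69}$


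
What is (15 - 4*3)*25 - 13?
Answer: 62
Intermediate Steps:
(15 - 4*3)*25 - 13 = (15 - 1*12)*25 - 13 = (15 - 12)*25 - 13 = 3*25 - 13 = 75 - 13 = 62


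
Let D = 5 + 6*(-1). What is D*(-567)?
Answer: 567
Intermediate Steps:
D = -1 (D = 5 - 6 = -1)
D*(-567) = -1*(-567) = 567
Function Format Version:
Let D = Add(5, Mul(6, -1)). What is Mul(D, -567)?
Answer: 567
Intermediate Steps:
D = -1 (D = Add(5, -6) = -1)
Mul(D, -567) = Mul(-1, -567) = 567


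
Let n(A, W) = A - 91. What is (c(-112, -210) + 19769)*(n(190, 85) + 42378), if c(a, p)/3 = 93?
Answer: 851578896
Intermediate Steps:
c(a, p) = 279 (c(a, p) = 3*93 = 279)
n(A, W) = -91 + A
(c(-112, -210) + 19769)*(n(190, 85) + 42378) = (279 + 19769)*((-91 + 190) + 42378) = 20048*(99 + 42378) = 20048*42477 = 851578896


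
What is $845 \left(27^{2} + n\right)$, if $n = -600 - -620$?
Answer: $632905$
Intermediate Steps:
$n = 20$ ($n = -600 + 620 = 20$)
$845 \left(27^{2} + n\right) = 845 \left(27^{2} + 20\right) = 845 \left(729 + 20\right) = 845 \cdot 749 = 632905$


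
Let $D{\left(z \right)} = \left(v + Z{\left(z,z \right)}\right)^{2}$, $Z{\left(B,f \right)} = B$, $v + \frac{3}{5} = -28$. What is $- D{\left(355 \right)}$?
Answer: $- \frac{2663424}{25} \approx -1.0654 \cdot 10^{5}$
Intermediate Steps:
$v = - \frac{143}{5}$ ($v = - \frac{3}{5} - 28 = - \frac{143}{5} \approx -28.6$)
$D{\left(z \right)} = \left(- \frac{143}{5} + z\right)^{2}$
$- D{\left(355 \right)} = - \frac{\left(-143 + 5 \cdot 355\right)^{2}}{25} = - \frac{\left(-143 + 1775\right)^{2}}{25} = - \frac{1632^{2}}{25} = - \frac{2663424}{25}$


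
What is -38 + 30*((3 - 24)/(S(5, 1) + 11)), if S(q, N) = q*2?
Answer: -68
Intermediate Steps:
S(q, N) = 2*q
-38 + 30*((3 - 24)/(S(5, 1) + 11)) = -38 + 30*((3 - 24)/(2*5 + 11)) = -38 + 30*(-21/(10 + 11)) = -38 + 30*(-21/21) = -38 + 30*(-21*1/21) = -38 + 30*(-1) = -38 - 30 = -68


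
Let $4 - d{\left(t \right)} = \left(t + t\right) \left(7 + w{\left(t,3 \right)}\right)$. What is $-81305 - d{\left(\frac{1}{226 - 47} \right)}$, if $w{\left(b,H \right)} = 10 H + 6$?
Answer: $- \frac{14554225}{179} \approx -81309.0$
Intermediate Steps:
$w{\left(b,H \right)} = 6 + 10 H$
$d{\left(t \right)} = 4 - 86 t$ ($d{\left(t \right)} = 4 - \left(t + t\right) \left(7 + \left(6 + 10 \cdot 3\right)\right) = 4 - 2 t \left(7 + \left(6 + 30\right)\right) = 4 - 2 t \left(7 + 36\right) = 4 - 2 t 43 = 4 - 86 t$)
$-81305 - d{\left(\frac{1}{226 - 47} \right)} = -81305 - \left(4 - \frac{86}{226 - 47}\right) = -81305 - \left(4 - \frac{86}{179}\right) = -81305 - \frac{630}{179} = - \frac{14554225}{179}$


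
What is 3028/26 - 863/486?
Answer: 724585/6318 ≈ 114.69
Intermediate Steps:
3028/26 - 863/486 = 3028*(1/26) - 863*1/486 = 1514/13 - 863/486 = 724585/6318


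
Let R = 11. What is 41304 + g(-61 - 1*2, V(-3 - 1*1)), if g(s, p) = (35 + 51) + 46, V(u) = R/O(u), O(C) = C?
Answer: 41436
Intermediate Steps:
V(u) = 11/u
g(s, p) = 132 (g(s, p) = 86 + 46 = 132)
41304 + g(-61 - 1*2, V(-3 - 1*1)) = 41304 + 132 = 41436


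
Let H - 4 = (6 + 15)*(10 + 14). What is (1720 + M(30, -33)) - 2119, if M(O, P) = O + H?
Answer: 139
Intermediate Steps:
H = 508 (H = 4 + (6 + 15)*(10 + 14) = 4 + 21*24 = 4 + 504 = 508)
M(O, P) = 508 + O (M(O, P) = O + 508 = 508 + O)
(1720 + M(30, -33)) - 2119 = (1720 + (508 + 30)) - 2119 = (1720 + 538) - 2119 = 2258 - 2119 = 139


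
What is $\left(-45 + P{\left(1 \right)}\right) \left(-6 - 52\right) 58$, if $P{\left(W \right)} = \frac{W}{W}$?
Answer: $148016$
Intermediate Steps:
$P{\left(W \right)} = 1$
$\left(-45 + P{\left(1 \right)}\right) \left(-6 - 52\right) 58 = \left(-45 + 1\right) \left(-6 - 52\right) 58 = \left(-44\right) \left(-58\right) 58 = 2552 \cdot 58 = 148016$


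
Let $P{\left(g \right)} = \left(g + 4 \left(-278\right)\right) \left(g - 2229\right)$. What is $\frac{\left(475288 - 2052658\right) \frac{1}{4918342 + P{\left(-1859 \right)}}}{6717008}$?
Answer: $- \frac{52579}{3820587131344} \approx -1.3762 \cdot 10^{-8}$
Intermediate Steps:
$P{\left(g \right)} = \left(-2229 + g\right) \left(-1112 + g\right)$ ($P{\left(g \right)} = \left(g - 1112\right) \left(-2229 + g\right) = \left(-1112 + g\right) \left(-2229 + g\right) = \left(-2229 + g\right) \left(-1112 + g\right)$)
$\frac{\left(475288 - 2052658\right) \frac{1}{4918342 + P{\left(-1859 \right)}}}{6717008} = \frac{\left(475288 - 2052658\right) \frac{1}{4918342 + \left(2478648 + \left(-1859\right)^{2} - -6210919\right)}}{6717008} = - \frac{1577370}{4918342 + \left(2478648 + 3455881 + 6210919\right)} \frac{1}{6717008} = - \frac{1577370}{4918342 + 12145448} \cdot \frac{1}{6717008} = - \frac{1577370}{17063790} \cdot \frac{1}{6717008} = \left(-1577370\right) \frac{1}{17063790} \cdot \frac{1}{6717008} = \left(- \frac{52579}{568793}\right) \frac{1}{6717008} = - \frac{52579}{3820587131344}$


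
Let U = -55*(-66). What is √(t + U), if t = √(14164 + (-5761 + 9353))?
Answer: √(3630 + 2*√4439) ≈ 61.345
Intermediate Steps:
t = 2*√4439 (t = √(14164 + 3592) = √17756 = 2*√4439 ≈ 133.25)
U = 3630
√(t + U) = √(2*√4439 + 3630) = √(3630 + 2*√4439)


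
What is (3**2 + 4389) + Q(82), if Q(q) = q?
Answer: 4480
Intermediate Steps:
(3**2 + 4389) + Q(82) = (3**2 + 4389) + 82 = (9 + 4389) + 82 = 4398 + 82 = 4480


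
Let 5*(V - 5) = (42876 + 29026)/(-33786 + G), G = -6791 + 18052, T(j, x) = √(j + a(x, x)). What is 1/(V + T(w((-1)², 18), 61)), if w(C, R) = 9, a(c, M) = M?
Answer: -55323990375/646607308021 + 12684390625*√70/646607308021 ≈ 0.078566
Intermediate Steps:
T(j, x) = √(j + x)
G = 11261
V = 491223/112625 (V = 5 + ((42876 + 29026)/(-33786 + 11261))/5 = 5 + (71902/(-22525))/5 = 5 + (71902*(-1/22525))/5 = 5 + (⅕)*(-71902/22525) = 5 - 71902/112625 = 491223/112625 ≈ 4.3616)
1/(V + T(w((-1)², 18), 61)) = 1/(491223/112625 + √(9 + 61)) = 1/(491223/112625 + √70)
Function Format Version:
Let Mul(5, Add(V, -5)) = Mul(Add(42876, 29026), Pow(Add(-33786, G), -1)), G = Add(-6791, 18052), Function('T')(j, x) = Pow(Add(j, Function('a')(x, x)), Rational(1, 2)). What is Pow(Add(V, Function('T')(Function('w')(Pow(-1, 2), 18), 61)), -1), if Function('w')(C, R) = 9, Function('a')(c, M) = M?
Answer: Add(Rational(-55323990375, 646607308021), Mul(Rational(12684390625, 646607308021), Pow(70, Rational(1, 2)))) ≈ 0.078566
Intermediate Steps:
Function('T')(j, x) = Pow(Add(j, x), Rational(1, 2))
G = 11261
V = Rational(491223, 112625) (V = Add(5, Mul(Rational(1, 5), Mul(Add(42876, 29026), Pow(Add(-33786, 11261), -1)))) = Add(5, Mul(Rational(1, 5), Mul(71902, Pow(-22525, -1)))) = Add(5, Mul(Rational(1, 5), Mul(71902, Rational(-1, 22525)))) = Add(5, Mul(Rational(1, 5), Rational(-71902, 22525))) = Add(5, Rational(-71902, 112625)) = Rational(491223, 112625) ≈ 4.3616)
Pow(Add(V, Function('T')(Function('w')(Pow(-1, 2), 18), 61)), -1) = Pow(Add(Rational(491223, 112625), Pow(Add(9, 61), Rational(1, 2))), -1) = Pow(Add(Rational(491223, 112625), Pow(70, Rational(1, 2))), -1)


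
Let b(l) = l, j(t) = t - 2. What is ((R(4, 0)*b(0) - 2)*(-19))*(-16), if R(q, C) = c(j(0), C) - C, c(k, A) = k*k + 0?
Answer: -608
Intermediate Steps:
j(t) = -2 + t
c(k, A) = k² (c(k, A) = k² + 0 = k²)
R(q, C) = 4 - C (R(q, C) = (-2 + 0)² - C = (-2)² - C = 4 - C)
((R(4, 0)*b(0) - 2)*(-19))*(-16) = (((4 - 1*0)*0 - 2)*(-19))*(-16) = (((4 + 0)*0 - 2)*(-19))*(-16) = ((4*0 - 2)*(-19))*(-16) = ((0 - 2)*(-19))*(-16) = -2*(-19)*(-16) = 38*(-16) = -608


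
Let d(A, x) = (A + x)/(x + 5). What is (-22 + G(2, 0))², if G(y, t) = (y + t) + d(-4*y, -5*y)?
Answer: 6724/25 ≈ 268.96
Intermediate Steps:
d(A, x) = (A + x)/(5 + x)
G(y, t) = t + y - 9*y/(5 - 5*y) (G(y, t) = (y + t) + (-4*y - 5*y)/(5 - 5*y) = (t + y) + (-9*y)/(5 - 5*y) = (t + y) - 9*y/(5 - 5*y) = t + y - 9*y/(5 - 5*y))
(-22 + G(2, 0))² = (-22 + ((9/5)*2 + (-1 + 2)*(0 + 2))/(-1 + 2))² = (-22 + (18/5 + 1*2)/1)² = (-22 + 1*(18/5 + 2))² = (-22 + 1*(28/5))² = (-22 + 28/5)² = (-82/5)² = 6724/25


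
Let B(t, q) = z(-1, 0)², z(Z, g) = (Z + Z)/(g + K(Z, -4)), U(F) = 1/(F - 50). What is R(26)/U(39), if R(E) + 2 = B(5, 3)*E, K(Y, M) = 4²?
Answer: 561/32 ≈ 17.531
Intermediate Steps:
U(F) = 1/(-50 + F)
K(Y, M) = 16
z(Z, g) = 2*Z/(16 + g) (z(Z, g) = (Z + Z)/(g + 16) = (2*Z)/(16 + g) = 2*Z/(16 + g))
B(t, q) = 1/64 (B(t, q) = (2*(-1)/(16 + 0))² = (2*(-1)/16)² = (2*(-1)*(1/16))² = (-⅛)² = 1/64)
R(E) = -2 + E/64
R(26)/U(39) = (-2 + (1/64)*26)/(1/(-50 + 39)) = (-2 + 13/32)/(1/(-11)) = -51/(32*(-1/11)) = -51/32*(-11) = 561/32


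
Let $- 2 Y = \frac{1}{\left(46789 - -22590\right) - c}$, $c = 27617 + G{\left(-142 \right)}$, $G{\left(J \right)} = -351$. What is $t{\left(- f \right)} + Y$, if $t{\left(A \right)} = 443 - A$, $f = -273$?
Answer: $\frac{14318419}{84226} \approx 170.0$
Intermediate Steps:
$c = 27266$ ($c = 27617 - 351 = 27266$)
$Y = - \frac{1}{84226}$ ($Y = - \frac{1}{2 \left(\left(46789 - -22590\right) - 27266\right)} = - \frac{1}{2 \left(\left(46789 + 22590\right) - 27266\right)} = - \frac{1}{2 \left(69379 - 27266\right)} = - \frac{1}{2 \cdot 42113} = \left(- \frac{1}{2}\right) \frac{1}{42113} = - \frac{1}{84226} \approx -1.1873 \cdot 10^{-5}$)
$t{\left(- f \right)} + Y = \left(443 - \left(-1\right) \left(-273\right)\right) - \frac{1}{84226} = \left(443 - 273\right) - \frac{1}{84226} = 170 - \frac{1}{84226} = \frac{14318419}{84226}$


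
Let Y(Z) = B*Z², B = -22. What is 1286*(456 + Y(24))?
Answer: -15709776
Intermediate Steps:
Y(Z) = -22*Z²
1286*(456 + Y(24)) = 1286*(456 - 22*24²) = 1286*(456 - 22*576) = 1286*(456 - 12672) = 1286*(-12216) = -15709776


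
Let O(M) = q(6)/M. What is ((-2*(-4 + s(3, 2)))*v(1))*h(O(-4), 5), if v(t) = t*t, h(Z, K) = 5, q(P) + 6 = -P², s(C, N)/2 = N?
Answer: 0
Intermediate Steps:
s(C, N) = 2*N
q(P) = -6 - P²
O(M) = -42/M (O(M) = (-6 - 1*6²)/M = (-6 - 1*36)/M = (-6 - 36)/M = -42/M)
v(t) = t²
((-2*(-4 + s(3, 2)))*v(1))*h(O(-4), 5) = (-2*(-4 + 2*2)*1²)*5 = (-2*(-4 + 4)*1)*5 = (-2*0*1)*5 = (0*1)*5 = 0*5 = 0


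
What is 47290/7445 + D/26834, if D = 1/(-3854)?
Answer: 978129674599/153989753404 ≈ 6.3519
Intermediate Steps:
D = -1/3854 ≈ -0.00025947
47290/7445 + D/26834 = 47290/7445 - 1/3854/26834 = 47290*(1/7445) - 1/3854*1/26834 = 9458/1489 - 1/103418236 = 978129674599/153989753404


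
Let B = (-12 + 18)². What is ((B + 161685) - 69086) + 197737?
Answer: 290372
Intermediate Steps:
B = 36 (B = 6² = 36)
((B + 161685) - 69086) + 197737 = ((36 + 161685) - 69086) + 197737 = (161721 - 69086) + 197737 = 92635 + 197737 = 290372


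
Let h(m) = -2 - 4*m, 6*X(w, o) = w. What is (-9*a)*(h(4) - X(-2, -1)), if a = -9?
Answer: -1431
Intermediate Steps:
X(w, o) = w/6
(-9*a)*(h(4) - X(-2, -1)) = (-9*(-9))*((-2 - 4*4) - (-2)/6) = 81*((-2 - 16) - 1*(-⅓)) = 81*(-18 + ⅓) = 81*(-53/3) = -1431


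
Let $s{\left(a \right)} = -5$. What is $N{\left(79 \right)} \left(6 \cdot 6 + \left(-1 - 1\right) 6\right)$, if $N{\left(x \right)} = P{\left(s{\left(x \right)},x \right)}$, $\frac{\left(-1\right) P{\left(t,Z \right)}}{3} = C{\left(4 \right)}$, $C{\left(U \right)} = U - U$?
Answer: $0$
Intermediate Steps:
$C{\left(U \right)} = 0$
$P{\left(t,Z \right)} = 0$ ($P{\left(t,Z \right)} = \left(-3\right) 0 = 0$)
$N{\left(x \right)} = 0$
$N{\left(79 \right)} \left(6 \cdot 6 + \left(-1 - 1\right) 6\right) = 0 \left(6 \cdot 6 + \left(-1 - 1\right) 6\right) = 0 \left(36 - 12\right) = 0 \cdot 24 = 0$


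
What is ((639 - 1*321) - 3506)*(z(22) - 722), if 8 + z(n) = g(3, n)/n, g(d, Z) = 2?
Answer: 25596452/11 ≈ 2.3270e+6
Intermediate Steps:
z(n) = -8 + 2/n
((639 - 1*321) - 3506)*(z(22) - 722) = ((639 - 1*321) - 3506)*((-8 + 2/22) - 722) = ((639 - 321) - 3506)*((-8 + 2*(1/22)) - 722) = (318 - 3506)*((-8 + 1/11) - 722) = -3188*(-87/11 - 722) = -3188*(-8029/11) = 25596452/11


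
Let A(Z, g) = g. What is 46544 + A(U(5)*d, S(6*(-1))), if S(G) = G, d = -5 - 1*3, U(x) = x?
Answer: 46538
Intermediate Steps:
d = -8 (d = -5 - 3 = -8)
46544 + A(U(5)*d, S(6*(-1))) = 46544 + 6*(-1) = 46544 - 6 = 46538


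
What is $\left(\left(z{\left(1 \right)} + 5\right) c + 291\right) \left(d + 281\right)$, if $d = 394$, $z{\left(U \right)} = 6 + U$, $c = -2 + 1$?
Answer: $188325$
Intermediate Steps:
$c = -1$
$\left(\left(z{\left(1 \right)} + 5\right) c + 291\right) \left(d + 281\right) = \left(\left(\left(6 + 1\right) + 5\right) \left(-1\right) + 291\right) \left(394 + 281\right) = \left(\left(7 + 5\right) \left(-1\right) + 291\right) 675 = \left(12 \left(-1\right) + 291\right) 675 = \left(-12 + 291\right) 675 = 279 \cdot 675 = 188325$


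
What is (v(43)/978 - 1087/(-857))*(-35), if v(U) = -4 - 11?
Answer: -12252695/279382 ≈ -43.856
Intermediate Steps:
v(U) = -15
(v(43)/978 - 1087/(-857))*(-35) = (-15/978 - 1087/(-857))*(-35) = (-15*1/978 - 1087*(-1/857))*(-35) = (-5/326 + 1087/857)*(-35) = (350077/279382)*(-35) = -12252695/279382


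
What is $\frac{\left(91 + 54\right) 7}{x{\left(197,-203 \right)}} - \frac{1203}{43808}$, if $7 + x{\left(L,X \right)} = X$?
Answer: $- \frac{638825}{131424} \approx -4.8608$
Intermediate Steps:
$x{\left(L,X \right)} = -7 + X$
$\frac{\left(91 + 54\right) 7}{x{\left(197,-203 \right)}} - \frac{1203}{43808} = \frac{\left(91 + 54\right) 7}{-7 - 203} - \frac{1203}{43808} = \frac{145 \cdot 7}{-210} - \frac{1203}{43808} = 1015 \left(- \frac{1}{210}\right) - \frac{1203}{43808} = - \frac{29}{6} - \frac{1203}{43808} = - \frac{638825}{131424}$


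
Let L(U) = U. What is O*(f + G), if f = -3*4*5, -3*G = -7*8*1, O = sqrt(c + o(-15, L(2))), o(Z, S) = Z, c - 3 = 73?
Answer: -124*sqrt(61)/3 ≈ -322.82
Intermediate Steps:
c = 76 (c = 3 + 73 = 76)
O = sqrt(61) (O = sqrt(76 - 15) = sqrt(61) ≈ 7.8102)
G = 56/3 (G = -(-7*8)/3 = -(-56)/3 = -1/3*(-56) = 56/3 ≈ 18.667)
f = -60 (f = -12*5 = -60)
O*(f + G) = sqrt(61)*(-60 + 56/3) = sqrt(61)*(-124/3) = -124*sqrt(61)/3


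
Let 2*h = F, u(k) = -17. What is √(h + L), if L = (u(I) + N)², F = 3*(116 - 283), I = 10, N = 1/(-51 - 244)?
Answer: 7*√274326/590 ≈ 6.2141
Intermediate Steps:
N = -1/295 (N = 1/(-295) = -1/295 ≈ -0.0033898)
F = -501 (F = 3*(-167) = -501)
L = 25160256/87025 (L = (-17 - 1/295)² = (-5016/295)² = 25160256/87025 ≈ 289.12)
h = -501/2 (h = (½)*(-501) = -501/2 ≈ -250.50)
√(h + L) = √(-501/2 + 25160256/87025) = √(6720987/174050) = 7*√274326/590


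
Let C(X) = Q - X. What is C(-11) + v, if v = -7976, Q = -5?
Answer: -7970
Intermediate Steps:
C(X) = -5 - X
C(-11) + v = (-5 - 1*(-11)) - 7976 = (-5 + 11) - 7976 = 6 - 7976 = -7970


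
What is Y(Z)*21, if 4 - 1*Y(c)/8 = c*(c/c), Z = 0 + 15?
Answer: -1848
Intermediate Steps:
Z = 15
Y(c) = 32 - 8*c (Y(c) = 32 - 8*c*c/c = 32 - 8*c)
Y(Z)*21 = (32 - 8*15)*21 = (32 - 120)*21 = -88*21 = -1848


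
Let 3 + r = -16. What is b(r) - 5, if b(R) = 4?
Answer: -1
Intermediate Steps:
r = -19 (r = -3 - 16 = -19)
b(r) - 5 = 4 - 5 = -1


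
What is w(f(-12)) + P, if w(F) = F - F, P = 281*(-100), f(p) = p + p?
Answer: -28100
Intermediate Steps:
f(p) = 2*p
P = -28100
w(F) = 0
w(f(-12)) + P = 0 - 28100 = -28100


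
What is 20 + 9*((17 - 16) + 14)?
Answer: 155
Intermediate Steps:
20 + 9*((17 - 16) + 14) = 20 + 9*(1 + 14) = 20 + 9*15 = 20 + 135 = 155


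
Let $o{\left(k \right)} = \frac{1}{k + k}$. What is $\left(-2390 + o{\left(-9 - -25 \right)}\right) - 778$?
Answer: $- \frac{101375}{32} \approx -3168.0$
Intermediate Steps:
$o{\left(k \right)} = \frac{1}{2 k}$
$\left(-2390 + o{\left(-9 - -25 \right)}\right) - 778 = \left(-2390 + \frac{1}{2 \left(-9 - -25\right)}\right) - 778 = \left(-2390 + \frac{1}{2 \left(-9 + 25\right)}\right) - 778 = \left(-2390 + \frac{1}{2 \cdot 16}\right) - 778 = \left(-2390 + \frac{1}{2} \cdot \frac{1}{16}\right) - 778 = \left(-2390 + \frac{1}{32}\right) - 778 = - \frac{76479}{32} - 778 = - \frac{101375}{32}$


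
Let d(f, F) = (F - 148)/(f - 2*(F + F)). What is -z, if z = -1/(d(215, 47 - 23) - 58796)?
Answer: -119/6996848 ≈ -1.7008e-5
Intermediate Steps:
d(f, F) = (-148 + F)/(f - 4*F)
z = 119/6996848 (z = -1/((148 - (47 - 23))/(-1*215 + 4*(47 - 23)) - 58796) = -1/((148 - 1*24)/(-215 + 4*24) - 58796) = -1/((148 - 24)/(-215 + 96) - 58796) = -1/(124/(-119) - 58796) = -1/(-1/119*124 - 58796) = -1/(-124/119 - 58796) = -1/(-6996848/119) = -1*(-119/6996848) = 119/6996848 ≈ 1.7008e-5)
-z = -1*119/6996848 = -119/6996848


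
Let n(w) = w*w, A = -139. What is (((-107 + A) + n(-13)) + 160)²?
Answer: 6889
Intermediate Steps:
n(w) = w²
(((-107 + A) + n(-13)) + 160)² = (((-107 - 139) + (-13)²) + 160)² = ((-246 + 169) + 160)² = (-77 + 160)² = 83² = 6889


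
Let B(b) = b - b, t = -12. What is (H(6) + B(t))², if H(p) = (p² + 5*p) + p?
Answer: 5184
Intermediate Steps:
H(p) = p² + 6*p
B(b) = 0
(H(6) + B(t))² = (6*(6 + 6) + 0)² = (6*12 + 0)² = (72 + 0)² = 72² = 5184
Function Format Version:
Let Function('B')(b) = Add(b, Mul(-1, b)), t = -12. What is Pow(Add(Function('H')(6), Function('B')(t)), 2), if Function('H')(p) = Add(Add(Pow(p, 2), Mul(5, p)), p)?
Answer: 5184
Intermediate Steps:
Function('H')(p) = Add(Pow(p, 2), Mul(6, p))
Function('B')(b) = 0
Pow(Add(Function('H')(6), Function('B')(t)), 2) = Pow(Add(Mul(6, Add(6, 6)), 0), 2) = Pow(Add(Mul(6, 12), 0), 2) = Pow(Add(72, 0), 2) = Pow(72, 2) = 5184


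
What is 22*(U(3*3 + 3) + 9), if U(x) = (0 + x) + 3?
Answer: 528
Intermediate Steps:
U(x) = 3 + x (U(x) = x + 3 = 3 + x)
22*(U(3*3 + 3) + 9) = 22*((3 + (3*3 + 3)) + 9) = 22*((3 + (9 + 3)) + 9) = 22*((3 + 12) + 9) = 22*(15 + 9) = 22*24 = 528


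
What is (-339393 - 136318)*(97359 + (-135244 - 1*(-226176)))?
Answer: -89572099901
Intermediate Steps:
(-339393 - 136318)*(97359 + (-135244 - 1*(-226176))) = -475711*(97359 + (-135244 + 226176)) = -475711*(97359 + 90932) = -475711*188291 = -89572099901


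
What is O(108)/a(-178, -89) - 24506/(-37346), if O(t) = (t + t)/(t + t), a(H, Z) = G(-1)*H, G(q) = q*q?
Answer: 2162361/3323794 ≈ 0.65057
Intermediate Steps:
G(q) = q**2
a(H, Z) = H (a(H, Z) = (-1)**2*H = 1*H = H)
O(t) = 1 (O(t) = (2*t)/((2*t)) = (2*t)*(1/(2*t)) = 1)
O(108)/a(-178, -89) - 24506/(-37346) = 1/(-178) - 24506/(-37346) = 1*(-1/178) - 24506*(-1/37346) = -1/178 + 12253/18673 = 2162361/3323794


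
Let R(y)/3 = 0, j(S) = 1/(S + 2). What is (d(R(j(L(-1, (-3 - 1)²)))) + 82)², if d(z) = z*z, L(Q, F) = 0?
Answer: 6724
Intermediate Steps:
j(S) = 1/(2 + S)
R(y) = 0 (R(y) = 3*0 = 0)
d(z) = z²
(d(R(j(L(-1, (-3 - 1)²)))) + 82)² = (0² + 82)² = (0 + 82)² = 82² = 6724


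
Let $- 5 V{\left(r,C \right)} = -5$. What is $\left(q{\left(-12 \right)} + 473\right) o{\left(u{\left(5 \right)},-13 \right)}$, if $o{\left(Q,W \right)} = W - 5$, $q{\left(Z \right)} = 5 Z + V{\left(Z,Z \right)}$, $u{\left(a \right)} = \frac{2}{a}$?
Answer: $-7452$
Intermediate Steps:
$V{\left(r,C \right)} = 1$ ($V{\left(r,C \right)} = \left(- \frac{1}{5}\right) \left(-5\right) = 1$)
$q{\left(Z \right)} = 1 + 5 Z$ ($q{\left(Z \right)} = 5 Z + 1 = 1 + 5 Z$)
$o{\left(Q,W \right)} = -5 + W$
$\left(q{\left(-12 \right)} + 473\right) o{\left(u{\left(5 \right)},-13 \right)} = \left(\left(1 + 5 \left(-12\right)\right) + 473\right) \left(-5 - 13\right) = \left(\left(1 - 60\right) + 473\right) \left(-18\right) = \left(-59 + 473\right) \left(-18\right) = 414 \left(-18\right) = -7452$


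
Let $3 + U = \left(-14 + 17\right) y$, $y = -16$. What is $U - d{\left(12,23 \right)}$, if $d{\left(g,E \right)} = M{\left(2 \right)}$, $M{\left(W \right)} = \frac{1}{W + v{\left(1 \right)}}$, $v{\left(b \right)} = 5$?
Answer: $- \frac{358}{7} \approx -51.143$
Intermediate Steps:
$M{\left(W \right)} = \frac{1}{5 + W}$ ($M{\left(W \right)} = \frac{1}{W + 5} = \frac{1}{5 + W}$)
$U = -51$ ($U = -3 + \left(-14 + 17\right) \left(-16\right) = -3 + 3 \left(-16\right) = -3 - 48 = -51$)
$d{\left(g,E \right)} = \frac{1}{7}$ ($d{\left(g,E \right)} = \frac{1}{5 + 2} = \frac{1}{7}$)
$U - d{\left(12,23 \right)} = -51 - \frac{1}{7} = - \frac{358}{7}$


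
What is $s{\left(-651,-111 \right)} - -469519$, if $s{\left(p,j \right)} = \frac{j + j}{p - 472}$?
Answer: $\frac{527270059}{1123} \approx 4.6952 \cdot 10^{5}$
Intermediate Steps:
$s{\left(p,j \right)} = \frac{2 j}{-472 + p}$
$s{\left(-651,-111 \right)} - -469519 = 2 \left(-111\right) \frac{1}{-472 - 651} - -469519 = 2 \left(-111\right) \frac{1}{-1123} + 469519 = 2 \left(-111\right) \left(- \frac{1}{1123}\right) + 469519 = \frac{222}{1123} + 469519 = \frac{527270059}{1123}$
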